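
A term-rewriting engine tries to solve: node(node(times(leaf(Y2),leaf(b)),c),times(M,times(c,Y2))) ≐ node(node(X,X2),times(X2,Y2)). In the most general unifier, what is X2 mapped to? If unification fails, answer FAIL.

FAIL

Decompose node/2: node(times(leaf(Y2),leaf(b)),c) ≐ node(X,X2),  times(M,times(c,Y2)) ≐ times(X2,Y2).
Decompose node/2: times(leaf(Y2),leaf(b)) ≐ X,  c ≐ X2.
Bind X := times(leaf(Y2),leaf(b)); no other remaining equation mentions X.
Bind X2 := c; substituting into the remaining equation gives: times(M,times(c,Y2)) ≐ times(c,Y2).
Decompose times/2: M ≐ c,  times(c,Y2) ≐ Y2.
Bind M := c; no other remaining equation mentions M.
Occurs check fails: Y2 occurs in times(c,Y2); the equation Y2 ≐ times(c,Y2) has no finite solution.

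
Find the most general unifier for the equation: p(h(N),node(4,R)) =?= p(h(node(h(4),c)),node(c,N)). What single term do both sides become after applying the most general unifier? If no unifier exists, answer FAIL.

Decompose p/2: h(N) =?= h(node(h(4),c)),  node(4,R) =?= node(c,N).
Decompose h/1: N =?= node(h(4),c).
Bind N := node(h(4),c); substituting into the remaining equation gives: node(4,R) =?= node(c,node(h(4),c)).
Decompose node/2: 4 =?= c,  R =?= node(h(4),c).
Clash: constants 4 and c differ; no unifier exists.

FAIL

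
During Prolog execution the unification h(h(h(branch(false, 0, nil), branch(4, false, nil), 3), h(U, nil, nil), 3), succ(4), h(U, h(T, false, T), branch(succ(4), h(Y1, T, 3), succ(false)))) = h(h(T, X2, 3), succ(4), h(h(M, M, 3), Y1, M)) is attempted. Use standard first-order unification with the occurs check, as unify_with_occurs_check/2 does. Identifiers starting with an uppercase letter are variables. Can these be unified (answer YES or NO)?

YES

Decompose h/3: h(h(branch(false, 0, nil), branch(4, false, nil), 3), h(U, nil, nil), 3) = h(T, X2, 3),  succ(4) = succ(4),  h(U, h(T, false, T), branch(succ(4), h(Y1, T, 3), succ(false))) = h(h(M, M, 3), Y1, M).
Decompose h/3: h(branch(false, 0, nil), branch(4, false, nil), 3) = T,  h(U, nil, nil) = X2,  3 = 3.
Bind T := h(branch(false, 0, nil), branch(4, false, nil), 3); substituting into the one remaining equation that mentions T gives: h(U, h(h(branch(false, 0, nil), branch(4, false, nil), 3), false, h(branch(false, 0, nil), branch(4, false, nil), 3)), branch(succ(4), h(Y1, h(branch(false, 0, nil), branch(4, false, nil), 3), 3), succ(false))) = h(h(M, M, 3), Y1, M).
Bind X2 := h(U, nil, nil); no other remaining equation mentions X2.
Delete trivial equation 3 = 3.
Delete trivial equation succ(4) = succ(4).
Decompose h/3: U = h(M, M, 3),  h(h(branch(false, 0, nil), branch(4, false, nil), 3), false, h(branch(false, 0, nil), branch(4, false, nil), 3)) = Y1,  branch(succ(4), h(Y1, h(branch(false, 0, nil), branch(4, false, nil), 3), 3), succ(false)) = M.
Bind U := h(M, M, 3); no other remaining equation mentions U. Substituting into the earlier binding gives X2 := h(h(M, M, 3), nil, nil).
Bind Y1 := h(h(branch(false, 0, nil), branch(4, false, nil), 3), false, h(branch(false, 0, nil), branch(4, false, nil), 3)); substituting into the remaining equation gives: branch(succ(4), h(h(h(branch(false, 0, nil), branch(4, false, nil), 3), false, h(branch(false, 0, nil), branch(4, false, nil), 3)), h(branch(false, 0, nil), branch(4, false, nil), 3), 3), succ(false)) = M.
Bind M := branch(succ(4), h(h(h(branch(false, 0, nil), branch(4, false, nil), 3), false, h(branch(false, 0, nil), branch(4, false, nil), 3)), h(branch(false, 0, nil), branch(4, false, nil), 3), 3), succ(false)). Substituting into the earlier bindings gives X2 := h(h(branch(succ(4), h(h(h(branch(false, 0, nil), branch(4, false, nil), 3), false, h(branch(false, 0, nil), branch(4, false, nil), 3)), h(branch(false, 0, nil), branch(4, false, nil), 3), 3), succ(false)), branch(succ(4), h(h(h(branch(false, 0, nil), branch(4, false, nil), 3), false, h(branch(false, 0, nil), branch(4, false, nil), 3)), h(branch(false, 0, nil), branch(4, false, nil), 3), 3), succ(false)), 3), nil, nil), U := h(branch(succ(4), h(h(h(branch(false, 0, nil), branch(4, false, nil), 3), false, h(branch(false, 0, nil), branch(4, false, nil), 3)), h(branch(false, 0, nil), branch(4, false, nil), 3), 3), succ(false)), branch(succ(4), h(h(h(branch(false, 0, nil), branch(4, false, nil), 3), false, h(branch(false, 0, nil), branch(4, false, nil), 3)), h(branch(false, 0, nil), branch(4, false, nil), 3), 3), succ(false)), 3).
No equations remain and no clash or occurs-check failure arose, so a unifier exists.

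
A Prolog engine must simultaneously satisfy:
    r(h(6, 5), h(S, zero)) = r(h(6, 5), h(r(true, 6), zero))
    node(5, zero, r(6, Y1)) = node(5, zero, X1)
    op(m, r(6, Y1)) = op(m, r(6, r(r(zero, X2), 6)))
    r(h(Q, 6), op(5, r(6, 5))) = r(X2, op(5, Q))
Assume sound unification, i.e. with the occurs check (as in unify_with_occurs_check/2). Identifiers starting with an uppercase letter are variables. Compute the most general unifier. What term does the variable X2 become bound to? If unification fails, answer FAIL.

h(r(6, 5), 6)

Decompose r/2: h(6, 5) = h(6, 5),  h(S, zero) = h(r(true, 6), zero).
Delete trivial equation h(6, 5) = h(6, 5).
Decompose h/2: S = r(true, 6),  zero = zero.
Bind S := r(true, 6); no other remaining equation mentions S.
Delete trivial equation zero = zero.
Decompose node/3: 5 = 5,  zero = zero,  r(6, Y1) = X1.
Delete trivial equation 5 = 5.
Delete trivial equation zero = zero.
Bind X1 := r(6, Y1); no other remaining equation mentions X1.
Decompose op/2: m = m,  r(6, Y1) = r(6, r(r(zero, X2), 6)).
Delete trivial equation m = m.
Decompose r/2: 6 = 6,  Y1 = r(r(zero, X2), 6).
Delete trivial equation 6 = 6.
Bind Y1 := r(r(zero, X2), 6); no other remaining equation mentions Y1. Substituting into the earlier binding gives X1 := r(6, r(r(zero, X2), 6)).
Decompose r/2: h(Q, 6) = X2,  op(5, r(6, 5)) = op(5, Q).
Bind X2 := h(Q, 6); no other remaining equation mentions X2. Substituting into the earlier bindings gives X1 := r(6, r(r(zero, h(Q, 6)), 6)), Y1 := r(r(zero, h(Q, 6)), 6).
Decompose op/2: 5 = 5,  r(6, 5) = Q.
Delete trivial equation 5 = 5.
Bind Q := r(6, 5). Substituting into the earlier bindings gives X1 := r(6, r(r(zero, h(r(6, 5), 6)), 6)), Y1 := r(r(zero, h(r(6, 5), 6)), 6), X2 := h(r(6, 5), 6).
MGU = { S -> r(true, 6), X1 -> r(6, r(r(zero, h(r(6, 5), 6)), 6)), Y1 -> r(r(zero, h(r(6, 5), 6)), 6), X2 -> h(r(6, 5), 6), Q -> r(6, 5) }, so X2 -> h(r(6, 5), 6).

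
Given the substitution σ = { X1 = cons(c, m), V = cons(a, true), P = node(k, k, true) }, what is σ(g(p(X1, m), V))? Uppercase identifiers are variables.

g(p(cons(c, m), m), cons(a, true))

Replace each occurrence of X1 with cons(c, m).
Replace each occurrence of V with cons(a, true).
Result: g(p(cons(c, m), m), cons(a, true)).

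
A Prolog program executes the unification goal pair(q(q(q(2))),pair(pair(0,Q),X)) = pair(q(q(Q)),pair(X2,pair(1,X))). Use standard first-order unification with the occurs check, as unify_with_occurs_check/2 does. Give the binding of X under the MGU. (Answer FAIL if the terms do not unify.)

Decompose pair/2: q(q(q(2))) = q(q(Q)),  pair(pair(0,Q),X) = pair(X2,pair(1,X)).
Decompose q/1: q(q(2)) = q(Q).
Decompose q/1: q(2) = Q.
Bind Q := q(2); substituting into the remaining equation gives: pair(pair(0,q(2)),X) = pair(X2,pair(1,X)).
Decompose pair/2: pair(0,q(2)) = X2,  X = pair(1,X).
Bind X2 := pair(0,q(2)); no other remaining equation mentions X2.
Occurs check fails: X occurs in pair(1,X); the equation X = pair(1,X) has no finite solution.

FAIL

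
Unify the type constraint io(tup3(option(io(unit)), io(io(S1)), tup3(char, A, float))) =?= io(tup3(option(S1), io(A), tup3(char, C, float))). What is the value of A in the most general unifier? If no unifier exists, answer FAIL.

Decompose io/1: tup3(option(io(unit)), io(io(S1)), tup3(char, A, float)) =?= tup3(option(S1), io(A), tup3(char, C, float)).
Decompose tup3/3: option(io(unit)) =?= option(S1),  io(io(S1)) =?= io(A),  tup3(char, A, float) =?= tup3(char, C, float).
Decompose option/1: io(unit) =?= S1.
Bind S1 := io(unit); substituting into the one remaining equation that mentions S1 gives: io(io(io(unit))) =?= io(A).
Decompose io/1: io(io(unit)) =?= A.
Bind A := io(io(unit)); substituting into the remaining equation gives: tup3(char, io(io(unit)), float) =?= tup3(char, C, float).
Decompose tup3/3: char =?= char,  io(io(unit)) =?= C,  float =?= float.
Delete trivial equation char =?= char.
Bind C := io(io(unit)); no other remaining equation mentions C.
Delete trivial equation float =?= float.
MGU = { S1 := io(unit), A := io(io(unit)), C := io(io(unit)) }, so A := io(io(unit)).

io(io(unit))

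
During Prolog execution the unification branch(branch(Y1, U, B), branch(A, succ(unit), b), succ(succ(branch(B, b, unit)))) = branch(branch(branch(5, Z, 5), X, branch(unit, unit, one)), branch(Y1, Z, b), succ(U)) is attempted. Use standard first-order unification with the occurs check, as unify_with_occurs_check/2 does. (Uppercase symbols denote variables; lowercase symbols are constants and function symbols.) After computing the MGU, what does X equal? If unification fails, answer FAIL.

succ(branch(branch(unit, unit, one), b, unit))

Decompose branch/3: branch(Y1, U, B) = branch(branch(5, Z, 5), X, branch(unit, unit, one)),  branch(A, succ(unit), b) = branch(Y1, Z, b),  succ(succ(branch(B, b, unit))) = succ(U).
Decompose branch/3: Y1 = branch(5, Z, 5),  U = X,  B = branch(unit, unit, one).
Bind Y1 := branch(5, Z, 5); substituting into the one remaining equation that mentions Y1 gives: branch(A, succ(unit), b) = branch(branch(5, Z, 5), Z, b).
Bind U := X; substituting into the one remaining equation that mentions U gives: succ(succ(branch(B, b, unit))) = succ(X).
Bind B := branch(unit, unit, one); substituting into the one remaining equation that mentions B gives: succ(succ(branch(branch(unit, unit, one), b, unit))) = succ(X).
Decompose branch/3: A = branch(5, Z, 5),  succ(unit) = Z,  b = b.
Bind A := branch(5, Z, 5); no other remaining equation mentions A.
Bind Z := succ(unit); no other remaining equation mentions Z. Substituting into the earlier bindings gives Y1 := branch(5, succ(unit), 5), A := branch(5, succ(unit), 5).
Delete trivial equation b = b.
Decompose succ/1: succ(branch(branch(unit, unit, one), b, unit)) = X.
Bind X := succ(branch(branch(unit, unit, one), b, unit)). Substituting into the earlier binding gives U := succ(branch(branch(unit, unit, one), b, unit)).
MGU = { Y1 = branch(5, succ(unit), 5), U = succ(branch(branch(unit, unit, one), b, unit)), B = branch(unit, unit, one), A = branch(5, succ(unit), 5), Z = succ(unit), X = succ(branch(branch(unit, unit, one), b, unit)) }, so X = succ(branch(branch(unit, unit, one), b, unit)).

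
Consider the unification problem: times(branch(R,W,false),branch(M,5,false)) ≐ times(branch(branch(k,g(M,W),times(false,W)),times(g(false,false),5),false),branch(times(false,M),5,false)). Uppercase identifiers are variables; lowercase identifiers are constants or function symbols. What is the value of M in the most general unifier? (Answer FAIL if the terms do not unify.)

FAIL

Decompose times/2: branch(R,W,false) ≐ branch(branch(k,g(M,W),times(false,W)),times(g(false,false),5),false),  branch(M,5,false) ≐ branch(times(false,M),5,false).
Decompose branch/3: R ≐ branch(k,g(M,W),times(false,W)),  W ≐ times(g(false,false),5),  false ≐ false.
Bind R := branch(k,g(M,W),times(false,W)); no other remaining equation mentions R.
Bind W := times(g(false,false),5); no other remaining equation mentions W. Substituting into the earlier binding gives R := branch(k,g(M,times(g(false,false),5)),times(false,times(g(false,false),5))).
Delete trivial equation false ≐ false.
Decompose branch/3: M ≐ times(false,M),  5 ≐ 5,  false ≐ false.
Occurs check fails: M occurs in times(false,M); the equation M ≐ times(false,M) has no finite solution.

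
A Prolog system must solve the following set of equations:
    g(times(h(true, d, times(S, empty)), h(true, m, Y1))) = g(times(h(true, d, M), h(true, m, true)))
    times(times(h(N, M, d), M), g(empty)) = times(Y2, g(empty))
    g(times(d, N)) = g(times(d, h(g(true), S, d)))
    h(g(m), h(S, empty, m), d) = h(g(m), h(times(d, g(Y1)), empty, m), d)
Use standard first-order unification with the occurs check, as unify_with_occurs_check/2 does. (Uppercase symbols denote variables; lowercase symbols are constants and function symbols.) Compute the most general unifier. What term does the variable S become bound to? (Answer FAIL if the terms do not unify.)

times(d, g(true))

Decompose g/1: times(h(true, d, times(S, empty)), h(true, m, Y1)) = times(h(true, d, M), h(true, m, true)).
Decompose times/2: h(true, d, times(S, empty)) = h(true, d, M),  h(true, m, Y1) = h(true, m, true).
Decompose h/3: true = true,  d = d,  times(S, empty) = M.
Delete trivial equation true = true.
Delete trivial equation d = d.
Bind M := times(S, empty); substituting into the one remaining equation that mentions M gives: times(times(h(N, times(S, empty), d), times(S, empty)), g(empty)) = times(Y2, g(empty)).
Decompose h/3: true = true,  m = m,  Y1 = true.
Delete trivial equation true = true.
Delete trivial equation m = m.
Bind Y1 := true; substituting into the one remaining equation that mentions Y1 gives: h(g(m), h(S, empty, m), d) = h(g(m), h(times(d, g(true)), empty, m), d).
Decompose times/2: times(h(N, times(S, empty), d), times(S, empty)) = Y2,  g(empty) = g(empty).
Bind Y2 := times(h(N, times(S, empty), d), times(S, empty)); no other remaining equation mentions Y2.
Delete trivial equation g(empty) = g(empty).
Decompose g/1: times(d, N) = times(d, h(g(true), S, d)).
Decompose times/2: d = d,  N = h(g(true), S, d).
Delete trivial equation d = d.
Bind N := h(g(true), S, d); no other remaining equation mentions N. Substituting into the earlier binding gives Y2 := times(h(h(g(true), S, d), times(S, empty), d), times(S, empty)).
Decompose h/3: g(m) = g(m),  h(S, empty, m) = h(times(d, g(true)), empty, m),  d = d.
Delete trivial equation g(m) = g(m).
Decompose h/3: S = times(d, g(true)),  empty = empty,  m = m.
Bind S := times(d, g(true)); no other remaining equation mentions S. Substituting into the earlier bindings gives M := times(times(d, g(true)), empty), Y2 := times(h(h(g(true), times(d, g(true)), d), times(times(d, g(true)), empty), d), times(times(d, g(true)), empty)), N := h(g(true), times(d, g(true)), d).
Delete trivial equation empty = empty.
Delete trivial equation m = m.
Delete trivial equation d = d.
MGU = { M ↦ times(times(d, g(true)), empty), Y1 ↦ true, Y2 ↦ times(h(h(g(true), times(d, g(true)), d), times(times(d, g(true)), empty), d), times(times(d, g(true)), empty)), N ↦ h(g(true), times(d, g(true)), d), S ↦ times(d, g(true)) }, so S ↦ times(d, g(true)).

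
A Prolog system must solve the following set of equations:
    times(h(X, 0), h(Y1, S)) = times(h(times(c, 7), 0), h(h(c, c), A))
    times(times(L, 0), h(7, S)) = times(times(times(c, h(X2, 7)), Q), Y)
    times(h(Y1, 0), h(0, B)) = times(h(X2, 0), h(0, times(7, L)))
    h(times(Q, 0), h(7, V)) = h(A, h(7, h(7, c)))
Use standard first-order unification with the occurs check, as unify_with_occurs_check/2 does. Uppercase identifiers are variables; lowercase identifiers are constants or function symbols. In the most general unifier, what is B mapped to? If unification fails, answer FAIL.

Decompose times/2: h(X, 0) = h(times(c, 7), 0),  h(Y1, S) = h(h(c, c), A).
Decompose h/2: X = times(c, 7),  0 = 0.
Bind X := times(c, 7); no other remaining equation mentions X.
Delete trivial equation 0 = 0.
Decompose h/2: Y1 = h(c, c),  S = A.
Bind Y1 := h(c, c); substituting into the one remaining equation that mentions Y1 gives: times(h(h(c, c), 0), h(0, B)) = times(h(X2, 0), h(0, times(7, L))).
Bind S := A; substituting into the one remaining equation that mentions S gives: times(times(L, 0), h(7, A)) = times(times(times(c, h(X2, 7)), Q), Y).
Decompose times/2: times(L, 0) = times(times(c, h(X2, 7)), Q),  h(7, A) = Y.
Decompose times/2: L = times(c, h(X2, 7)),  0 = Q.
Bind L := times(c, h(X2, 7)); substituting into the one remaining equation that mentions L gives: times(h(h(c, c), 0), h(0, B)) = times(h(X2, 0), h(0, times(7, times(c, h(X2, 7))))).
Bind Q := 0; substituting into the one remaining equation that mentions Q gives: h(times(0, 0), h(7, V)) = h(A, h(7, h(7, c))).
Bind Y := h(7, A); no other remaining equation mentions Y.
Decompose times/2: h(h(c, c), 0) = h(X2, 0),  h(0, B) = h(0, times(7, times(c, h(X2, 7)))).
Decompose h/2: h(c, c) = X2,  0 = 0.
Bind X2 := h(c, c); substituting into the one remaining equation that mentions X2 gives: h(0, B) = h(0, times(7, times(c, h(h(c, c), 7)))). Substituting into the earlier binding gives L := times(c, h(h(c, c), 7)).
Delete trivial equation 0 = 0.
Decompose h/2: 0 = 0,  B = times(7, times(c, h(h(c, c), 7))).
Delete trivial equation 0 = 0.
Bind B := times(7, times(c, h(h(c, c), 7))); no other remaining equation mentions B.
Decompose h/2: times(0, 0) = A,  h(7, V) = h(7, h(7, c)).
Bind A := times(0, 0); no other remaining equation mentions A. Substituting into the earlier bindings gives S := times(0, 0), Y := h(7, times(0, 0)).
Decompose h/2: 7 = 7,  V = h(7, c).
Delete trivial equation 7 = 7.
Bind V := h(7, c).
MGU = { X = times(c, 7), Y1 = h(c, c), S = times(0, 0), L = times(c, h(h(c, c), 7)), Q = 0, Y = h(7, times(0, 0)), X2 = h(c, c), B = times(7, times(c, h(h(c, c), 7))), A = times(0, 0), V = h(7, c) }, so B = times(7, times(c, h(h(c, c), 7))).

times(7, times(c, h(h(c, c), 7)))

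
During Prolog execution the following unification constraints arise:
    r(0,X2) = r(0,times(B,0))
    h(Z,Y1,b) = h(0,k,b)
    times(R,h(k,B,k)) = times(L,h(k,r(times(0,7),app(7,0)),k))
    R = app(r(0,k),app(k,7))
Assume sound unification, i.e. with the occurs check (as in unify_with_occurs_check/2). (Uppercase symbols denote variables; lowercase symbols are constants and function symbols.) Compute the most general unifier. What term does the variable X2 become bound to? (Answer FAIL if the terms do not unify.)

Decompose r/2: 0 = 0,  X2 = times(B,0).
Delete trivial equation 0 = 0.
Bind X2 := times(B,0); no other remaining equation mentions X2.
Decompose h/3: Z = 0,  Y1 = k,  b = b.
Bind Z := 0; no other remaining equation mentions Z.
Bind Y1 := k; no other remaining equation mentions Y1.
Delete trivial equation b = b.
Decompose times/2: R = L,  h(k,B,k) = h(k,r(times(0,7),app(7,0)),k).
Bind R := L; substituting into the one remaining equation that mentions R gives: L = app(r(0,k),app(k,7)).
Decompose h/3: k = k,  B = r(times(0,7),app(7,0)),  k = k.
Delete trivial equation k = k.
Bind B := r(times(0,7),app(7,0)); no other remaining equation mentions B. Substituting into the earlier binding gives X2 := times(r(times(0,7),app(7,0)),0).
Delete trivial equation k = k.
Bind L := app(r(0,k),app(k,7)). Substituting into the earlier binding gives R := app(r(0,k),app(k,7)).
MGU = { X2 ↦ times(r(times(0,7),app(7,0)),0), Z ↦ 0, Y1 ↦ k, R ↦ app(r(0,k),app(k,7)), B ↦ r(times(0,7),app(7,0)), L ↦ app(r(0,k),app(k,7)) }, so X2 ↦ times(r(times(0,7),app(7,0)),0).

times(r(times(0,7),app(7,0)),0)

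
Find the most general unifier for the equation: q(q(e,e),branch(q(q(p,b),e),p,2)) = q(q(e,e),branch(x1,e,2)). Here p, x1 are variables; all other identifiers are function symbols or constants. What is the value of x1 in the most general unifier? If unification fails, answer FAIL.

Decompose q/2: q(e,e) = q(e,e),  branch(q(q(p,b),e),p,2) = branch(x1,e,2).
Delete trivial equation q(e,e) = q(e,e).
Decompose branch/3: q(q(p,b),e) = x1,  p = e,  2 = 2.
Bind x1 := q(q(p,b),e); no other remaining equation mentions x1.
Bind p := e; no other remaining equation mentions p. Substituting into the earlier binding gives x1 := q(q(e,b),e).
Delete trivial equation 2 = 2.
MGU = { x1 := q(q(e,b),e), p := e }, so x1 := q(q(e,b),e).

q(q(e,b),e)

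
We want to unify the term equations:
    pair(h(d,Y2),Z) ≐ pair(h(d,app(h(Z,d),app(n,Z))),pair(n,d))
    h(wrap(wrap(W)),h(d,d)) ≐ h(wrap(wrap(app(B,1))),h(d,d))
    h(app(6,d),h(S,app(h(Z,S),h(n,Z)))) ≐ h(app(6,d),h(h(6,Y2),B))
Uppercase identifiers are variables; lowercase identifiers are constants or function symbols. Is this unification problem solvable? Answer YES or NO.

YES

Decompose pair/2: h(d,Y2) ≐ h(d,app(h(Z,d),app(n,Z))),  Z ≐ pair(n,d).
Decompose h/2: d ≐ d,  Y2 ≐ app(h(Z,d),app(n,Z)).
Delete trivial equation d ≐ d.
Bind Y2 := app(h(Z,d),app(n,Z)); substituting into the one remaining equation that mentions Y2 gives: h(app(6,d),h(S,app(h(Z,S),h(n,Z)))) ≐ h(app(6,d),h(h(6,app(h(Z,d),app(n,Z))),B)).
Bind Z := pair(n,d); substituting into the one remaining equation that mentions Z gives: h(app(6,d),h(S,app(h(pair(n,d),S),h(n,pair(n,d))))) ≐ h(app(6,d),h(h(6,app(h(pair(n,d),d),app(n,pair(n,d)))),B)). Substituting into the earlier binding gives Y2 := app(h(pair(n,d),d),app(n,pair(n,d))).
Decompose h/2: wrap(wrap(W)) ≐ wrap(wrap(app(B,1))),  h(d,d) ≐ h(d,d).
Decompose wrap/1: wrap(W) ≐ wrap(app(B,1)).
Decompose wrap/1: W ≐ app(B,1).
Bind W := app(B,1); no other remaining equation mentions W.
Delete trivial equation h(d,d) ≐ h(d,d).
Decompose h/2: app(6,d) ≐ app(6,d),  h(S,app(h(pair(n,d),S),h(n,pair(n,d)))) ≐ h(h(6,app(h(pair(n,d),d),app(n,pair(n,d)))),B).
Delete trivial equation app(6,d) ≐ app(6,d).
Decompose h/2: S ≐ h(6,app(h(pair(n,d),d),app(n,pair(n,d)))),  app(h(pair(n,d),S),h(n,pair(n,d))) ≐ B.
Bind S := h(6,app(h(pair(n,d),d),app(n,pair(n,d)))); substituting into the remaining equation gives: app(h(pair(n,d),h(6,app(h(pair(n,d),d),app(n,pair(n,d))))),h(n,pair(n,d))) ≐ B.
Bind B := app(h(pair(n,d),h(6,app(h(pair(n,d),d),app(n,pair(n,d))))),h(n,pair(n,d))). Substituting into the earlier binding gives W := app(app(h(pair(n,d),h(6,app(h(pair(n,d),d),app(n,pair(n,d))))),h(n,pair(n,d))),1).
No equations remain and no clash or occurs-check failure arose, so a unifier exists.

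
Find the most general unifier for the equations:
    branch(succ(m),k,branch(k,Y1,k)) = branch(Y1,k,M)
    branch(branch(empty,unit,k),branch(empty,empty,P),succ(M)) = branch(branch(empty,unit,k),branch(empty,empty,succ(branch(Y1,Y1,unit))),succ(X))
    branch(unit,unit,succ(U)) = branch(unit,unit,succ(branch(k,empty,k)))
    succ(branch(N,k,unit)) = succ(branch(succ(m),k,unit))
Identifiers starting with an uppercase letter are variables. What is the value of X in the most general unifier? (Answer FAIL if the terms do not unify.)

branch(k,succ(m),k)

Decompose branch/3: succ(m) = Y1,  k = k,  branch(k,Y1,k) = M.
Bind Y1 := succ(m); substituting into the 2 remaining equations that mention Y1 gives: branch(k,succ(m),k) = M,  branch(branch(empty,unit,k),branch(empty,empty,P),succ(M)) = branch(branch(empty,unit,k),branch(empty,empty,succ(branch(succ(m),succ(m),unit))),succ(X)).
Delete trivial equation k = k.
Bind M := branch(k,succ(m),k); substituting into the one remaining equation that mentions M gives: branch(branch(empty,unit,k),branch(empty,empty,P),succ(branch(k,succ(m),k))) = branch(branch(empty,unit,k),branch(empty,empty,succ(branch(succ(m),succ(m),unit))),succ(X)).
Decompose branch/3: branch(empty,unit,k) = branch(empty,unit,k),  branch(empty,empty,P) = branch(empty,empty,succ(branch(succ(m),succ(m),unit))),  succ(branch(k,succ(m),k)) = succ(X).
Delete trivial equation branch(empty,unit,k) = branch(empty,unit,k).
Decompose branch/3: empty = empty,  empty = empty,  P = succ(branch(succ(m),succ(m),unit)).
Delete trivial equation empty = empty.
Delete trivial equation empty = empty.
Bind P := succ(branch(succ(m),succ(m),unit)); no other remaining equation mentions P.
Decompose succ/1: branch(k,succ(m),k) = X.
Bind X := branch(k,succ(m),k); no other remaining equation mentions X.
Decompose branch/3: unit = unit,  unit = unit,  succ(U) = succ(branch(k,empty,k)).
Delete trivial equation unit = unit.
Delete trivial equation unit = unit.
Decompose succ/1: U = branch(k,empty,k).
Bind U := branch(k,empty,k); no other remaining equation mentions U.
Decompose succ/1: branch(N,k,unit) = branch(succ(m),k,unit).
Decompose branch/3: N = succ(m),  k = k,  unit = unit.
Bind N := succ(m); no other remaining equation mentions N.
Delete trivial equation k = k.
Delete trivial equation unit = unit.
MGU = { Y1 -> succ(m), M -> branch(k,succ(m),k), P -> succ(branch(succ(m),succ(m),unit)), X -> branch(k,succ(m),k), U -> branch(k,empty,k), N -> succ(m) }, so X -> branch(k,succ(m),k).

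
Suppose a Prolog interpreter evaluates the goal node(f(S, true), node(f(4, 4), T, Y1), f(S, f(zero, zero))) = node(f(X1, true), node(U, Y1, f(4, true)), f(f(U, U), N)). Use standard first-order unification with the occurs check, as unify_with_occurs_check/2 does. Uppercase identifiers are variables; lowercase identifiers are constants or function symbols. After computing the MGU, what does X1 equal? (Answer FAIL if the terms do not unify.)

f(f(4, 4), f(4, 4))

Decompose node/3: f(S, true) = f(X1, true),  node(f(4, 4), T, Y1) = node(U, Y1, f(4, true)),  f(S, f(zero, zero)) = f(f(U, U), N).
Decompose f/2: S = X1,  true = true.
Bind S := X1; substituting into the one remaining equation that mentions S gives: f(X1, f(zero, zero)) = f(f(U, U), N).
Delete trivial equation true = true.
Decompose node/3: f(4, 4) = U,  T = Y1,  Y1 = f(4, true).
Bind U := f(4, 4); substituting into the one remaining equation that mentions U gives: f(X1, f(zero, zero)) = f(f(f(4, 4), f(4, 4)), N).
Bind T := Y1; no other remaining equation mentions T.
Bind Y1 := f(4, true); no other remaining equation mentions Y1. Substituting into the earlier binding gives T := f(4, true).
Decompose f/2: X1 = f(f(4, 4), f(4, 4)),  f(zero, zero) = N.
Bind X1 := f(f(4, 4), f(4, 4)); no other remaining equation mentions X1. Substituting into the earlier binding gives S := f(f(4, 4), f(4, 4)).
Bind N := f(zero, zero).
MGU = { S -> f(f(4, 4), f(4, 4)), U -> f(4, 4), T -> f(4, true), Y1 -> f(4, true), X1 -> f(f(4, 4), f(4, 4)), N -> f(zero, zero) }, so X1 -> f(f(4, 4), f(4, 4)).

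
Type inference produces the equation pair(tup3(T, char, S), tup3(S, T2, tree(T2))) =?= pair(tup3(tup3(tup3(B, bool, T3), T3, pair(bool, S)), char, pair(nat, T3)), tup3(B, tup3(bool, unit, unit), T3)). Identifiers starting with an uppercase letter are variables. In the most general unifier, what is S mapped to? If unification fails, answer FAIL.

Decompose pair/2: tup3(T, char, S) =?= tup3(tup3(tup3(B, bool, T3), T3, pair(bool, S)), char, pair(nat, T3)),  tup3(S, T2, tree(T2)) =?= tup3(B, tup3(bool, unit, unit), T3).
Decompose tup3/3: T =?= tup3(tup3(B, bool, T3), T3, pair(bool, S)),  char =?= char,  S =?= pair(nat, T3).
Bind T := tup3(tup3(B, bool, T3), T3, pair(bool, S)); no other remaining equation mentions T.
Delete trivial equation char =?= char.
Bind S := pair(nat, T3); substituting into the remaining equation gives: tup3(pair(nat, T3), T2, tree(T2)) =?= tup3(B, tup3(bool, unit, unit), T3). Substituting into the earlier binding gives T := tup3(tup3(B, bool, T3), T3, pair(bool, pair(nat, T3))).
Decompose tup3/3: pair(nat, T3) =?= B,  T2 =?= tup3(bool, unit, unit),  tree(T2) =?= T3.
Bind B := pair(nat, T3); no other remaining equation mentions B. Substituting into the earlier binding gives T := tup3(tup3(pair(nat, T3), bool, T3), T3, pair(bool, pair(nat, T3))).
Bind T2 := tup3(bool, unit, unit); substituting into the remaining equation gives: tree(tup3(bool, unit, unit)) =?= T3.
Bind T3 := tree(tup3(bool, unit, unit)). Substituting into the earlier bindings gives T := tup3(tup3(pair(nat, tree(tup3(bool, unit, unit))), bool, tree(tup3(bool, unit, unit))), tree(tup3(bool, unit, unit)), pair(bool, pair(nat, tree(tup3(bool, unit, unit))))), S := pair(nat, tree(tup3(bool, unit, unit))), B := pair(nat, tree(tup3(bool, unit, unit))).
MGU = { T := tup3(tup3(pair(nat, tree(tup3(bool, unit, unit))), bool, tree(tup3(bool, unit, unit))), tree(tup3(bool, unit, unit)), pair(bool, pair(nat, tree(tup3(bool, unit, unit))))), S := pair(nat, tree(tup3(bool, unit, unit))), B := pair(nat, tree(tup3(bool, unit, unit))), T2 := tup3(bool, unit, unit), T3 := tree(tup3(bool, unit, unit)) }, so S := pair(nat, tree(tup3(bool, unit, unit))).

pair(nat, tree(tup3(bool, unit, unit)))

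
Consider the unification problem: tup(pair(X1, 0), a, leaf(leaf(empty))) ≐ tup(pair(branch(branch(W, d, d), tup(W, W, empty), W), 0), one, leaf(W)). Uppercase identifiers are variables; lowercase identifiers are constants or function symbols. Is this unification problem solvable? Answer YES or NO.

NO

Decompose tup/3: pair(X1, 0) ≐ pair(branch(branch(W, d, d), tup(W, W, empty), W), 0),  a ≐ one,  leaf(leaf(empty)) ≐ leaf(W).
Decompose pair/2: X1 ≐ branch(branch(W, d, d), tup(W, W, empty), W),  0 ≐ 0.
Bind X1 := branch(branch(W, d, d), tup(W, W, empty), W); no other remaining equation mentions X1.
Delete trivial equation 0 ≐ 0.
Clash: constants a and one differ; no unifier exists.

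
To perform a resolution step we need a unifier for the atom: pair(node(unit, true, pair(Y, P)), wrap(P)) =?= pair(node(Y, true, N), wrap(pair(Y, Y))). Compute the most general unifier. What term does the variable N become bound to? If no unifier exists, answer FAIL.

pair(unit, pair(unit, unit))

Decompose pair/2: node(unit, true, pair(Y, P)) =?= node(Y, true, N),  wrap(P) =?= wrap(pair(Y, Y)).
Decompose node/3: unit =?= Y,  true =?= true,  pair(Y, P) =?= N.
Bind Y := unit; substituting into the 2 remaining equations that mention Y gives: pair(unit, P) =?= N,  wrap(P) =?= wrap(pair(unit, unit)).
Delete trivial equation true =?= true.
Bind N := pair(unit, P); no other remaining equation mentions N.
Decompose wrap/1: P =?= pair(unit, unit).
Bind P := pair(unit, unit). Substituting into the earlier binding gives N := pair(unit, pair(unit, unit)).
MGU = { Y ↦ unit, N ↦ pair(unit, pair(unit, unit)), P ↦ pair(unit, unit) }, so N ↦ pair(unit, pair(unit, unit)).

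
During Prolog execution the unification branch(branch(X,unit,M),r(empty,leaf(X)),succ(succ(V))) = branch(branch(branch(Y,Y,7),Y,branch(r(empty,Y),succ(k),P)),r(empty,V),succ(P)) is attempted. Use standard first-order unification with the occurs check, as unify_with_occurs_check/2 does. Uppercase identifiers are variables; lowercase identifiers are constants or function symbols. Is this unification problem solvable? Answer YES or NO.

YES

Decompose branch/3: branch(X,unit,M) = branch(branch(Y,Y,7),Y,branch(r(empty,Y),succ(k),P)),  r(empty,leaf(X)) = r(empty,V),  succ(succ(V)) = succ(P).
Decompose branch/3: X = branch(Y,Y,7),  unit = Y,  M = branch(r(empty,Y),succ(k),P).
Bind X := branch(Y,Y,7); substituting into the one remaining equation that mentions X gives: r(empty,leaf(branch(Y,Y,7))) = r(empty,V).
Bind Y := unit; substituting into the 2 remaining equations that mention Y gives: M = branch(r(empty,unit),succ(k),P),  r(empty,leaf(branch(unit,unit,7))) = r(empty,V). Substituting into the earlier binding gives X := branch(unit,unit,7).
Bind M := branch(r(empty,unit),succ(k),P); no other remaining equation mentions M.
Decompose r/2: empty = empty,  leaf(branch(unit,unit,7)) = V.
Delete trivial equation empty = empty.
Bind V := leaf(branch(unit,unit,7)); substituting into the remaining equation gives: succ(succ(leaf(branch(unit,unit,7)))) = succ(P).
Decompose succ/1: succ(leaf(branch(unit,unit,7))) = P.
Bind P := succ(leaf(branch(unit,unit,7))). Substituting into the earlier binding gives M := branch(r(empty,unit),succ(k),succ(leaf(branch(unit,unit,7)))).
No equations remain and no clash or occurs-check failure arose, so a unifier exists.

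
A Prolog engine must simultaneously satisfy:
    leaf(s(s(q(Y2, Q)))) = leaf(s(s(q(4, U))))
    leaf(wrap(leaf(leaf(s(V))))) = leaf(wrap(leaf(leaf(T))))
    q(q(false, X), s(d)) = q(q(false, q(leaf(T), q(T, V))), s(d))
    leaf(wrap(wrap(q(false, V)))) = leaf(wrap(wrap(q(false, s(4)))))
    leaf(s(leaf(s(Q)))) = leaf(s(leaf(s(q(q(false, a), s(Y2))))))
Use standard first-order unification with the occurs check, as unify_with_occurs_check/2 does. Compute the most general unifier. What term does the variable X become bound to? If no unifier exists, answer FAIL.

q(leaf(s(s(4))), q(s(s(4)), s(4)))

Decompose leaf/1: s(s(q(Y2, Q))) = s(s(q(4, U))).
Decompose s/1: s(q(Y2, Q)) = s(q(4, U)).
Decompose s/1: q(Y2, Q) = q(4, U).
Decompose q/2: Y2 = 4,  Q = U.
Bind Y2 := 4; substituting into the one remaining equation that mentions Y2 gives: leaf(s(leaf(s(Q)))) = leaf(s(leaf(s(q(q(false, a), s(4)))))).
Bind Q := U; substituting into the one remaining equation that mentions Q gives: leaf(s(leaf(s(U)))) = leaf(s(leaf(s(q(q(false, a), s(4)))))).
Decompose leaf/1: wrap(leaf(leaf(s(V)))) = wrap(leaf(leaf(T))).
Decompose wrap/1: leaf(leaf(s(V))) = leaf(leaf(T)).
Decompose leaf/1: leaf(s(V)) = leaf(T).
Decompose leaf/1: s(V) = T.
Bind T := s(V); substituting into the one remaining equation that mentions T gives: q(q(false, X), s(d)) = q(q(false, q(leaf(s(V)), q(s(V), V))), s(d)).
Decompose q/2: q(false, X) = q(false, q(leaf(s(V)), q(s(V), V))),  s(d) = s(d).
Decompose q/2: false = false,  X = q(leaf(s(V)), q(s(V), V)).
Delete trivial equation false = false.
Bind X := q(leaf(s(V)), q(s(V), V)); no other remaining equation mentions X.
Delete trivial equation s(d) = s(d).
Decompose leaf/1: wrap(wrap(q(false, V))) = wrap(wrap(q(false, s(4)))).
Decompose wrap/1: wrap(q(false, V)) = wrap(q(false, s(4))).
Decompose wrap/1: q(false, V) = q(false, s(4)).
Decompose q/2: false = false,  V = s(4).
Delete trivial equation false = false.
Bind V := s(4); no other remaining equation mentions V. Substituting into the earlier bindings gives T := s(s(4)), X := q(leaf(s(s(4))), q(s(s(4)), s(4))).
Decompose leaf/1: s(leaf(s(U))) = s(leaf(s(q(q(false, a), s(4))))).
Decompose s/1: leaf(s(U)) = leaf(s(q(q(false, a), s(4)))).
Decompose leaf/1: s(U) = s(q(q(false, a), s(4))).
Decompose s/1: U = q(q(false, a), s(4)).
Bind U := q(q(false, a), s(4)). Substituting into the earlier binding gives Q := q(q(false, a), s(4)).
MGU = { Y2 = 4, Q = q(q(false, a), s(4)), T = s(s(4)), X = q(leaf(s(s(4))), q(s(s(4)), s(4))), V = s(4), U = q(q(false, a), s(4)) }, so X = q(leaf(s(s(4))), q(s(s(4)), s(4))).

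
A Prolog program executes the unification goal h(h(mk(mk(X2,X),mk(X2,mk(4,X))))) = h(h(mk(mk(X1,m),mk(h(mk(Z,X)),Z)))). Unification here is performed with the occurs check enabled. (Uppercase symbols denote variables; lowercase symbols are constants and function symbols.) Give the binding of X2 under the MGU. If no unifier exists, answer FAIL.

h(mk(mk(4,m),m))

Decompose h/1: h(mk(mk(X2,X),mk(X2,mk(4,X)))) = h(mk(mk(X1,m),mk(h(mk(Z,X)),Z))).
Decompose h/1: mk(mk(X2,X),mk(X2,mk(4,X))) = mk(mk(X1,m),mk(h(mk(Z,X)),Z)).
Decompose mk/2: mk(X2,X) = mk(X1,m),  mk(X2,mk(4,X)) = mk(h(mk(Z,X)),Z).
Decompose mk/2: X2 = X1,  X = m.
Bind X2 := X1; substituting into the one remaining equation that mentions X2 gives: mk(X1,mk(4,X)) = mk(h(mk(Z,X)),Z).
Bind X := m; substituting into the remaining equation gives: mk(X1,mk(4,m)) = mk(h(mk(Z,m)),Z).
Decompose mk/2: X1 = h(mk(Z,m)),  mk(4,m) = Z.
Bind X1 := h(mk(Z,m)); no other remaining equation mentions X1. Substituting into the earlier binding gives X2 := h(mk(Z,m)).
Bind Z := mk(4,m). Substituting into the earlier bindings gives X2 := h(mk(mk(4,m),m)), X1 := h(mk(mk(4,m),m)).
MGU = { X2 = h(mk(mk(4,m),m)), X = m, X1 = h(mk(mk(4,m),m)), Z = mk(4,m) }, so X2 = h(mk(mk(4,m),m)).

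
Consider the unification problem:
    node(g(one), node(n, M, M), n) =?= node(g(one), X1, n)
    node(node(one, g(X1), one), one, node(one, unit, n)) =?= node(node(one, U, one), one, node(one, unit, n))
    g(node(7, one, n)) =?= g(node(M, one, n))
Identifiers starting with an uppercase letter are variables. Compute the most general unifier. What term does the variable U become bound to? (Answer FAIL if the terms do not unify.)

g(node(n, 7, 7))

Decompose node/3: g(one) =?= g(one),  node(n, M, M) =?= X1,  n =?= n.
Delete trivial equation g(one) =?= g(one).
Bind X1 := node(n, M, M); substituting into the one remaining equation that mentions X1 gives: node(node(one, g(node(n, M, M)), one), one, node(one, unit, n)) =?= node(node(one, U, one), one, node(one, unit, n)).
Delete trivial equation n =?= n.
Decompose node/3: node(one, g(node(n, M, M)), one) =?= node(one, U, one),  one =?= one,  node(one, unit, n) =?= node(one, unit, n).
Decompose node/3: one =?= one,  g(node(n, M, M)) =?= U,  one =?= one.
Delete trivial equation one =?= one.
Bind U := g(node(n, M, M)); no other remaining equation mentions U.
Delete trivial equation one =?= one.
Delete trivial equation one =?= one.
Delete trivial equation node(one, unit, n) =?= node(one, unit, n).
Decompose g/1: node(7, one, n) =?= node(M, one, n).
Decompose node/3: 7 =?= M,  one =?= one,  n =?= n.
Bind M := 7; no other remaining equation mentions M. Substituting into the earlier bindings gives X1 := node(n, 7, 7), U := g(node(n, 7, 7)).
Delete trivial equation one =?= one.
Delete trivial equation n =?= n.
MGU = { X1 -> node(n, 7, 7), U -> g(node(n, 7, 7)), M -> 7 }, so U -> g(node(n, 7, 7)).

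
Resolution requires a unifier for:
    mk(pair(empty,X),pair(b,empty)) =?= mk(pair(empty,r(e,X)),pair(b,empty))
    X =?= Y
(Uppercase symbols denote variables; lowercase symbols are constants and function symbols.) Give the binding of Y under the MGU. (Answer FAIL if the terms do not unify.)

FAIL

Decompose mk/2: pair(empty,X) =?= pair(empty,r(e,X)),  pair(b,empty) =?= pair(b,empty).
Decompose pair/2: empty =?= empty,  X =?= r(e,X).
Delete trivial equation empty =?= empty.
Occurs check fails: X occurs in r(e,X); the equation X =?= r(e,X) has no finite solution.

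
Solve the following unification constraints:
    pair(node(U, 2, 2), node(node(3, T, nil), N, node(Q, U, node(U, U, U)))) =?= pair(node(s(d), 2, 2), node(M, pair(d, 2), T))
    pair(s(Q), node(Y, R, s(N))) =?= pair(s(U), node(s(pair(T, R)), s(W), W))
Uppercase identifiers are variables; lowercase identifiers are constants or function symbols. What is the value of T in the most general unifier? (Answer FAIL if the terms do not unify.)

Decompose pair/2: node(U, 2, 2) =?= node(s(d), 2, 2),  node(node(3, T, nil), N, node(Q, U, node(U, U, U))) =?= node(M, pair(d, 2), T).
Decompose node/3: U =?= s(d),  2 =?= 2,  2 =?= 2.
Bind U := s(d); substituting into the 2 remaining equations that mention U gives: node(node(3, T, nil), N, node(Q, s(d), node(s(d), s(d), s(d)))) =?= node(M, pair(d, 2), T),  pair(s(Q), node(Y, R, s(N))) =?= pair(s(s(d)), node(s(pair(T, R)), s(W), W)).
Delete trivial equation 2 =?= 2.
Delete trivial equation 2 =?= 2.
Decompose node/3: node(3, T, nil) =?= M,  N =?= pair(d, 2),  node(Q, s(d), node(s(d), s(d), s(d))) =?= T.
Bind M := node(3, T, nil); no other remaining equation mentions M.
Bind N := pair(d, 2); substituting into the one remaining equation that mentions N gives: pair(s(Q), node(Y, R, s(pair(d, 2)))) =?= pair(s(s(d)), node(s(pair(T, R)), s(W), W)).
Bind T := node(Q, s(d), node(s(d), s(d), s(d))); substituting into the remaining equation gives: pair(s(Q), node(Y, R, s(pair(d, 2)))) =?= pair(s(s(d)), node(s(pair(node(Q, s(d), node(s(d), s(d), s(d))), R)), s(W), W)). Substituting into the earlier binding gives M := node(3, node(Q, s(d), node(s(d), s(d), s(d))), nil).
Decompose pair/2: s(Q) =?= s(s(d)),  node(Y, R, s(pair(d, 2))) =?= node(s(pair(node(Q, s(d), node(s(d), s(d), s(d))), R)), s(W), W).
Decompose s/1: Q =?= s(d).
Bind Q := s(d); substituting into the remaining equation gives: node(Y, R, s(pair(d, 2))) =?= node(s(pair(node(s(d), s(d), node(s(d), s(d), s(d))), R)), s(W), W). Substituting into the earlier bindings gives M := node(3, node(s(d), s(d), node(s(d), s(d), s(d))), nil), T := node(s(d), s(d), node(s(d), s(d), s(d))).
Decompose node/3: Y =?= s(pair(node(s(d), s(d), node(s(d), s(d), s(d))), R)),  R =?= s(W),  s(pair(d, 2)) =?= W.
Bind Y := s(pair(node(s(d), s(d), node(s(d), s(d), s(d))), R)); no other remaining equation mentions Y.
Bind R := s(W); no other remaining equation mentions R. Substituting into the earlier binding gives Y := s(pair(node(s(d), s(d), node(s(d), s(d), s(d))), s(W))).
Bind W := s(pair(d, 2)). Substituting into the earlier bindings gives Y := s(pair(node(s(d), s(d), node(s(d), s(d), s(d))), s(s(pair(d, 2))))), R := s(s(pair(d, 2))).
MGU = { U := s(d), M := node(3, node(s(d), s(d), node(s(d), s(d), s(d))), nil), N := pair(d, 2), T := node(s(d), s(d), node(s(d), s(d), s(d))), Q := s(d), Y := s(pair(node(s(d), s(d), node(s(d), s(d), s(d))), s(s(pair(d, 2))))), R := s(s(pair(d, 2))), W := s(pair(d, 2)) }, so T := node(s(d), s(d), node(s(d), s(d), s(d))).

node(s(d), s(d), node(s(d), s(d), s(d)))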